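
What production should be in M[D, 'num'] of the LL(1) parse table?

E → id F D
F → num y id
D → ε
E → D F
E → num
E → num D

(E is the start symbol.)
To find M[D, 'num'], we find productions for D where 'num' is in the predict set (PREDICT(N → α) = (FIRST(α) \ {ε}) ∪ (FOLLOW(N) if α ⇒* ε)).

Relevant sets:
  FOLLOW(D) = { $, 'num' }

D → ε: PREDICT = { $, 'num' }
  'num' is in predict set, so this production goes in M[D, 'num']

M[D, 'num'] = D → ε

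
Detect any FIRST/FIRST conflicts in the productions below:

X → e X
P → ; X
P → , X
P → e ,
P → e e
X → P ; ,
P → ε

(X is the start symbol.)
Yes. X → e X / X → P ';' ',' on { 'e' }; P → e ',' / P → e e on { 'e' }

A FIRST/FIRST conflict occurs when two productions N → α and N → β for the same non-terminal have FIRST(α) ∩ FIRST(β) ≠ ∅ (with ε ∈ FIRST of a nullable right-hand side, so two nullable alternatives also conflict).

FIRST sets of the non-terminals at (or reachable through a nullable prefix from) the front of some alternative:
  FIRST(P) = { ',', ';', 'e', ε }

Productions for X:
  X → e X: FIRST = { 'e' }
  X → P ; ,: FIRST = { ',', ';', 'e' }
Productions for P:
  P → ; X: FIRST = { ';' }
  P → , X: FIRST = { ',' }
  P → e ,: FIRST = { 'e' }
  P → e e: FIRST = { 'e' }
  P → ε: FIRST = { ε }

Conflict for X: X → e X and X → P ; ,
  Overlap: { 'e' }
Conflict for P: P → e , and P → e e
  Overlap: { 'e' }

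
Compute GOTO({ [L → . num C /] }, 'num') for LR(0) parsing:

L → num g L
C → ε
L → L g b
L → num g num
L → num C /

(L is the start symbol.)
GOTO(I, 'num') = CLOSURE({ [A → αX.β] : [A → α.Xβ] ∈ I, X = 'num' })

Items with dot before 'num', with the dot advanced:
  [L → . num C /] → [L → num . C /]
Closure of the advanced items:
  [L → num . C /] has the dot before C: add [C → .]

GOTO = { [C → .], [L → num . C /] }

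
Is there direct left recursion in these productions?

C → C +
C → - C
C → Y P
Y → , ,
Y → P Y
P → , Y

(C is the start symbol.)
Yes, C is left-recursive

C → C +: LEFT RECURSIVE (starts with C)
C → - C: starts with '-'
C → Y P: starts with Y
Y → , ,: starts with ','
Y → P Y: starts with P
P → , Y: starts with ','

The grammar has direct left recursion on: C.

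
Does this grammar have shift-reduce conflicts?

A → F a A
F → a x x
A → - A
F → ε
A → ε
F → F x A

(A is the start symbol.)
A shift-reduce conflict occurs when an LR(0) state has both:
  - a complete (reduce) item [A → α .] (dot at the end), and
  - a shift item [B → β . c γ] (dot before a terminal).

Augment with A' → A and build the canonical LR(0) collection (I0 = CLOSURE({[A' → . A]}), then GOTO on every symbol after a dot until no new states appear). It has 12 states:
  I0: { [A → . - A], [A → . F a A], [A → .], [A' → . A], [F → . F x A], [F → . a x x], [F → .] }  — shift, 2 reduces
  I1: { [A → - . A], [A → . - A], [A → . F a A], [A → .], [F → . F x A], [F → . a x x], [F → .] }  — shift, 2 reduces
  I2: { [A' → A .] }  — accept
  I3: { [A → F . a A], [F → F . x A] }  — shift
  I4: { [F → a . x x] }  — shift
  I5: { [F → a x . x] }  — shift
  I6: { [F → a x x .] }  — reduce
  I7: { [A → . - A], [A → . F a A], [A → .], [A → F a . A], [F → . F x A], [F → . a x x], [F → .] }  — shift, 2 reduces
  I8: { [A → . - A], [A → . F a A], [A → .], [F → . F x A], [F → . a x x], [F → .], [F → F x . A] }  — shift, 2 reduces
  I9: { [F → F x A .] }  — reduce
  I10: { [A → F a A .] }  — reduce
  I11: { [A → - A .] }  — reduce

I0 contains reduce items [A → .], [F → .] and shift items [A → . - A], [F → . a x x] — shift-reduce conflict.
I1 contains reduce items [A → .], [F → .] and shift items [A → . - A], [F → . a x x] — shift-reduce conflict.
I7 contains reduce items [A → .], [F → .] and shift items [A → . - A], [F → . a x x] — shift-reduce conflict.
I8 contains reduce items [A → .], [F → .] and shift items [A → . - A], [F → . a x x] — shift-reduce conflict.

Answer: Yes — I0: [A → .] vs [A → . - A]; I1: [A → .] vs [A → . - A]; I7: [A → .] vs [A → . - A]; I8: [A → .] vs [A → . - A]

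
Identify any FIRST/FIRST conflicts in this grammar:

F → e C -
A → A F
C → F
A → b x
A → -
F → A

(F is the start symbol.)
Yes. A → A F / A → b x on { 'b' }; A → A F / A → '-' on { '-' }

A FIRST/FIRST conflict occurs when two productions N → α and N → β for the same non-terminal have FIRST(α) ∩ FIRST(β) ≠ ∅ (with ε ∈ FIRST of a nullable right-hand side, so two nullable alternatives also conflict).

FIRST sets of the non-terminals at (or reachable through a nullable prefix from) the front of some alternative:
  FIRST(A) = { '-', 'b' }

Productions for F:
  F → e C -: FIRST = { 'e' }
  F → A: FIRST = { '-', 'b' }
Productions for A:
  A → A F: FIRST = { '-', 'b' }
  A → b x: FIRST = { 'b' }
  A → -: FIRST = { '-' }
C has only one production, so no FIRST/FIRST conflict is possible there.

Conflict for A: A → A F and A → b x
  Overlap: { 'b' }
Conflict for A: A → A F and A → -
  Overlap: { '-' }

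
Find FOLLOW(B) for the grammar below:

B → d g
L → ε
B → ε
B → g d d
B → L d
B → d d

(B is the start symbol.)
B is the start symbol, so $ ∈ FOLLOW(B).
B does not occur on any right-hand side.

Taking the union: FOLLOW(B) = { $ }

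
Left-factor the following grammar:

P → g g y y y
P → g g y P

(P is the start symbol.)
Left-factoring transforms A → αβ₁ | αβ₂ into A → αA' and A' → β₁ | β₂
(α is the longest common prefix among the alternatives). Repeat until
no nonterminal has two alternatives with a common prefix.

Round 1: P has alternatives sharing prefix 'g g y'. Introduce P': P → g g y P'
  Add: P' → y y
  Add: P' → P

No remaining common prefixes — done.

Resulting grammar:
P → g g y P'
P' → y y
P' → P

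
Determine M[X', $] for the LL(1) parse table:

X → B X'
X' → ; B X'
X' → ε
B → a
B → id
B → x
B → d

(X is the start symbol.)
X' → ε

To find M[X', $], we find productions for X' where $ is in the predict set (PREDICT(N → α) = (FIRST(α) \ {ε}) ∪ (FOLLOW(N) if α ⇒* ε)).

Relevant sets:
  FOLLOW(X') = { $ }

X' → ; B X': PREDICT = { ';' }
X' → ε: PREDICT = { $ }
  $ is in predict set, so this production goes in M[X', $]

M[X', $] = X' → ε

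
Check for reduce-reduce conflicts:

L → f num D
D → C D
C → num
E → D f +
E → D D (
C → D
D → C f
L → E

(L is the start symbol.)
Yes — I8: [C → D .] vs [L → f num D .]; I13: [C → D .] vs [D → C D .]

Augment with L' → L and build the canonical LR(0) collection (I0 = CLOSURE({[L' → . L]}), then GOTO on every symbol after a dot until no new states appear). It has 15 states:
  I0: { [C → . D], [C → . num], [D → . C D], [D → . C f], [E → . D D (], [E → . D f +], [L → . E], [L → . f num D], [L' → . L] }  — shift
  I1: { [C → . D], [C → . num], [D → . C D], [D → . C f], [D → C . D], [D → C . f] }  — shift
  I2: { [C → . D], [C → . num], [C → D .], [D → . C D], [D → . C f], [E → D . D (], [E → D . f +] }  — shift, reduce
  I3: { [L → E .] }  — reduce
  I4: { [L' → L .] }  — accept
  I5: { [L → f . num D] }  — shift
  I6: { [C → num .] }  — reduce
  I7: { [C → . D], [C → . num], [D → . C D], [D → . C f], [L → f num . D] }  — shift
  I8: { [C → D .], [L → f num D .] }  — 2 reduces
  I9: { [C → D .], [E → D D . (] }  — shift, reduce
  I10: { [E → D f . +] }  — shift
  I11: { [E → D f + .] }  — reduce
  I12: { [E → D D ( .] }  — reduce
  I13: { [C → D .], [D → C D .] }  — 2 reduces
  I14: { [D → C f .] }  — reduce

I8 contains complete items [C → D .], [L → f num D .] — reduce-reduce conflict.
I13 contains complete items [C → D .], [D → C D .] — reduce-reduce conflict.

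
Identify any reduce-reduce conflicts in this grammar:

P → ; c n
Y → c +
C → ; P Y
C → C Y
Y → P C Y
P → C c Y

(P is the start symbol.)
A reduce-reduce conflict occurs when an LR(0) state has two complete items [A → α .] and [B → β .] — both call for a reduction, and with no lookahead the parser cannot choose between them.

Augment with P' → P and build the canonical LR(0) collection (I0 = CLOSURE({[P' → . P]}), then GOTO on every symbol after a dot until no new states appear). It has 17 states:
  I0: { [C → . ; P Y], [C → . C Y], [P → . ; c n], [P → . C c Y], [P' → . P] }  — shift
  I1: { [C → . ; P Y], [C → . C Y], [C → ; . P Y], [P → . ; c n], [P → . C c Y], [P → ; . c n] }  — shift
  I2: { [C → . ; P Y], [C → . C Y], [C → C . Y], [P → . ; c n], [P → . C c Y], [P → C . c Y], [Y → . P C Y], [Y → . c +] }  — shift
  I3: { [P' → P .] }  — accept
  I4: { [C → . ; P Y], [C → . C Y], [Y → P . C Y] }  — shift
  I5: { [C → C Y .] }  — reduce
  I6: { [C → . ; P Y], [C → . C Y], [P → . ; c n], [P → . C c Y], [P → C c . Y], [Y → . P C Y], [Y → . c +], [Y → c . +] }  — shift
  I7: { [Y → c + .] }  — reduce
  I8: { [P → C c Y .] }  — reduce
  I9: { [Y → c . +] }  — shift
  I10: { [C → . ; P Y], [C → . C Y], [C → ; . P Y], [P → . ; c n], [P → . C c Y] }  — shift
  I11: { [C → . ; P Y], [C → . C Y], [C → C . Y], [P → . ; c n], [P → . C c Y], [Y → . P C Y], [Y → . c +], [Y → P C . Y] }  — shift
  I12: { [C → C Y .], [Y → P C Y .] }  — 2 reduces
  I13: { [C → . ; P Y], [C → . C Y], [C → ; P . Y], [P → . ; c n], [P → . C c Y], [Y → . P C Y], [Y → . c +] }  — shift
  I14: { [C → ; P Y .] }  — reduce
  I15: { [P → ; c . n] }  — shift
  I16: { [P → ; c n .] }  — reduce

I12 contains complete items [C → C Y .], [Y → P C Y .] — reduce-reduce conflict.

Answer: Yes — I12: [C → C Y .] vs [Y → P C Y .]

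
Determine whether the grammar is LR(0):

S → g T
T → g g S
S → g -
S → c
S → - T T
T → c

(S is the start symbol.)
Augment with S' → S and build the canonical LR(0) collection (I0 = CLOSURE({[S' → . S]}), then GOTO on every symbol after a dot until no new states appear). It has 13 states:
  I0: { [S → . - T T], [S → . c], [S → . g -], [S → . g T], [S' → . S] }  — shift
  I1: { [S → - . T T], [T → . c], [T → . g g S] }  — shift
  I2: { [S' → S .] }  — accept
  I3: { [S → c .] }  — reduce
  I4: { [S → g . -], [S → g . T], [T → . c], [T → . g g S] }  — shift
  I5: { [S → g - .] }  — reduce
  I6: { [S → g T .] }  — reduce
  I7: { [T → c .] }  — reduce
  I8: { [T → g . g S] }  — shift
  I9: { [S → . - T T], [S → . c], [S → . g -], [S → . g T], [T → g g . S] }  — shift
  I10: { [T → g g S .] }  — reduce
  I11: { [S → - T . T], [T → . c], [T → . g g S] }  — shift
  I12: { [S → - T T .] }  — reduce

Every state is either a pure shift/goto state or contains exactly one complete item and nothing to shift — no conflicts. The grammar is LR(0).

Answer: Yes, the grammar is LR(0)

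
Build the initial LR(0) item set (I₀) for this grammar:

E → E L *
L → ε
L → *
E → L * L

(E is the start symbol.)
First, augment the grammar with E' → E
I₀ = CLOSURE({ [E' → . E] }):
  [E' → . E] has the dot before E: add [E → . E L *], [E → . L * L]
  [E → . L * L] has the dot before L: add [L → .], [L → . *]
No further items can be added.

I₀ = { [E → . E L *], [E → . L * L], [E' → . E], [L → . *], [L → .] }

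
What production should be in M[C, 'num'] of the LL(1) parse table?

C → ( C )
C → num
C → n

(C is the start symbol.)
To find M[C, 'num'], we find productions for C where 'num' is in the predict set (PREDICT(N → α) = (FIRST(α) \ {ε}) ∪ (FOLLOW(N) if α ⇒* ε)).

C → ( C ): PREDICT = { '(' }
C → num: PREDICT = { 'num' }
  'num' is in predict set, so this production goes in M[C, 'num']
C → n: PREDICT = { 'n' }

M[C, 'num'] = C → num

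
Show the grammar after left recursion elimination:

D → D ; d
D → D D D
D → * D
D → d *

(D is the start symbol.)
D is directly left-recursive. The standard transformation for
  A → A α₁ | ... | A α_m | β₁ | ... | β_n
is
  A  → β₁ A' | ... | β_n A'
  A' → α₁ A' | ... | α_m A' | ε

D → * D becomes D → * D D'
D → d * becomes D → d * D'
D → D ; d becomes D' → ; d D'
D → D D D becomes D' → D D D'
Add D' → ε

Resulting grammar:
D → * D D'
D → d * D'
D' → ; d D'
D' → D D D'
D' → ε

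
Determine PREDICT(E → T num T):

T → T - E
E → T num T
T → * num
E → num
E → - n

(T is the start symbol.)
{ '*' }

PREDICT(E → T num T) = (FIRST(RHS) \ {ε}) ∪ (FOLLOW(E) if ε ∈ FIRST(RHS), i.e. RHS ⇒* ε)
FIRST(T) = { '*' }
FIRST(T num T) = { '*' }
ε ∉ FIRST(T num T), so FOLLOW(E) is not added.
PREDICT(E → T num T) = { '*' }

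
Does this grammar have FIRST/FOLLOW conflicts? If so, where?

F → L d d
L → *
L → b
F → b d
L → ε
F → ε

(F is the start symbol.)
No FIRST/FOLLOW conflicts.

Nullable non-terminals: F, L.
FIRST sets used below: FIRST(L) = { '*', 'b', ε }

F: nullable alternative(s) F → ε; FOLLOW(F) = { $ }
  F → L d d: FIRST \ {ε} = { '*', 'b', 'd' } — disjoint from FOLLOW(F)
  F → b d: FIRST \ {ε} = { 'b' } — disjoint from FOLLOW(F)
  F → ε: FIRST \ {ε} = { } — this is the only nullable alternative, skip

L: nullable alternative(s) L → ε; FOLLOW(L) = { 'd' }
  L → *: FIRST \ {ε} = { '*' } — disjoint from FOLLOW(L)
  L → b: FIRST \ {ε} = { 'b' } — disjoint from FOLLOW(L)
  L → ε: FIRST \ {ε} = { } — this is the only nullable alternative, skip

No FIRST/FOLLOW conflicts found.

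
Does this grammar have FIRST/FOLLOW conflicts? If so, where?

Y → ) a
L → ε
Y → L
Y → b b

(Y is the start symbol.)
No FIRST/FOLLOW conflicts.

Nullable non-terminals: L, Y.
FIRST sets used below: FIRST(L) = { ε }
L has a nullable alternative but only one production, so nothing to check.

Y: nullable alternative(s) Y → L; FOLLOW(Y) = { $ }
  Y → ) a: FIRST \ {ε} = { ')' } — disjoint from FOLLOW(Y)
  Y → L: FIRST \ {ε} = { } — this is the only nullable alternative, skip
  Y → b b: FIRST \ {ε} = { 'b' } — disjoint from FOLLOW(Y)

No FIRST/FOLLOW conflicts found.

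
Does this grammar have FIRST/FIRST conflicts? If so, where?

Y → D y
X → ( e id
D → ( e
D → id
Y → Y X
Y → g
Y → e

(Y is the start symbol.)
A FIRST/FIRST conflict occurs when two productions N → α and N → β for the same non-terminal have FIRST(α) ∩ FIRST(β) ≠ ∅ (with ε ∈ FIRST of a nullable right-hand side, so two nullable alternatives also conflict).

FIRST sets of the non-terminals at (or reachable through a nullable prefix from) the front of some alternative:
  FIRST(D) = { '(', 'id' }
  FIRST(Y) = { '(', 'e', 'g', 'id' }

Productions for Y:
  Y → D y: FIRST = { '(', 'id' }
  Y → Y X: FIRST = { '(', 'e', 'g', 'id' }
  Y → g: FIRST = { 'g' }
  Y → e: FIRST = { 'e' }
Productions for D:
  D → ( e: FIRST = { '(' }
  D → id: FIRST = { 'id' }
X has only one production, so no FIRST/FIRST conflict is possible there.

Conflict for Y: Y → D y and Y → Y X
  Overlap: { '(', 'id' }
Conflict for Y: Y → Y X and Y → g
  Overlap: { 'g' }
Conflict for Y: Y → Y X and Y → e
  Overlap: { 'e' }

Answer: Yes. Y → D y / Y → Y X on { '(', 'id' }; Y → Y X / Y → g on { 'g' }; Y → Y X / Y → e on { 'e' }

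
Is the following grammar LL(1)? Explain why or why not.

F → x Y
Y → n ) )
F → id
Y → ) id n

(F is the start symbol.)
Yes, the grammar is LL(1).

For F:
  PREDICT(F → x Y) = { 'x' }
  PREDICT(F → id) = { 'id' }
For Y:
  PREDICT(Y → n ')' ')') = { 'n' }
  PREDICT(Y → ')' id n) = { ')' }

All predict sets are disjoint. The grammar IS LL(1).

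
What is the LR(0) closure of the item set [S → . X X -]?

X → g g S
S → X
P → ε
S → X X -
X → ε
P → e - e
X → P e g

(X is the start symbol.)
{ [P → . e - e], [P → .], [S → . X X -], [X → . P e g], [X → . g g S], [X → .] }

To compute CLOSURE, for each item [A → α.Bβ] where B is a non-terminal, add [B → .γ] for all productions B → γ; repeat for the newly added items until nothing changes.

Start with: [S → . X X -]
  [S → . X X -] has the dot before X: add [X → . g g S], [X → .], [X → . P e g]
  [X → . P e g] has the dot before P: add [P → .], [P → . e - e]
No further items can be added.

CLOSURE = { [P → . e - e], [P → .], [S → . X X -], [X → . P e g], [X → . g g S], [X → .] }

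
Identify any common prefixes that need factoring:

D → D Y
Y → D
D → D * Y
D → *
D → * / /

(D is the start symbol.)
Yes, D has productions with common prefix 'D'; D has productions with common prefix '*'

Left-factoring is needed when two productions for the same non-terminal
share a common prefix on the right-hand side.

Productions for D:
  D → D Y
  D → D * Y
  D → *
  D → * / /

Found common prefix 'D' in productions for D
Found common prefix '*' in productions for D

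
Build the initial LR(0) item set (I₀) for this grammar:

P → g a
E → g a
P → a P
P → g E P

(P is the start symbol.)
First, augment the grammar with P' → P
I₀ = CLOSURE({ [P' → . P] }):
  [P' → . P] has the dot before P: add [P → . g a], [P → . a P], [P → . g E P]
No further items can be added.

I₀ = { [P → . a P], [P → . g E P], [P → . g a], [P' → . P] }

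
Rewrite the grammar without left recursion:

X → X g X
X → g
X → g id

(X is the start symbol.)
X → g X'
X → g id X'
X' → g X X'
X' → ε

X is directly left-recursive. The standard transformation for
  A → A α₁ | ... | A α_m | β₁ | ... | β_n
is
  A  → β₁ A' | ... | β_n A'
  A' → α₁ A' | ... | α_m A' | ε

X → g becomes X → g X'
X → g id becomes X → g id X'
X → X g X becomes X' → g X X'
Add X' → ε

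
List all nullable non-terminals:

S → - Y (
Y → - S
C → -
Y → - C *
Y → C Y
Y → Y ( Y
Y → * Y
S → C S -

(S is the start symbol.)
A non-terminal is nullable if it can derive ε (the empty string): either it has an ε-production, or it has a production whose right-hand side consists entirely of nullable non-terminals.

There are no ε-productions, so no non-terminal can derive ε.
No non-terminals are nullable.

Answer: None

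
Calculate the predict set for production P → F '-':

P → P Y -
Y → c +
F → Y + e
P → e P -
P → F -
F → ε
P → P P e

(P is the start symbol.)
{ '-', 'c' }

PREDICT(P → F '-') = (FIRST(RHS) \ {ε}) ∪ (FOLLOW(P) if ε ∈ FIRST(RHS), i.e. RHS ⇒* ε)
FIRST(F) = { 'c', ε }
FIRST(F '-') = { '-', 'c' }
ε ∉ FIRST(F '-'), so FOLLOW(P) is not added.
PREDICT(P → F '-') = { '-', 'c' }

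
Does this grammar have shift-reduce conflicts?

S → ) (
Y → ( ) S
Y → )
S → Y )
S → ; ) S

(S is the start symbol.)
Augment with S' → S and build the canonical LR(0) collection (I0 = CLOSURE({[S' → . S]}), then GOTO on every symbol after a dot until no new states appear). It has 12 states:
  I0: { [S → . ) (], [S → . ; ) S], [S → . Y )], [S' → . S], [Y → . ( ) S], [Y → . )] }  — shift
  I1: { [Y → ( . ) S] }  — shift
  I2: { [S → ) . (], [Y → ) .] }  — shift, reduce
  I3: { [S → ; . ) S] }  — shift
  I4: { [S' → S .] }  — accept
  I5: { [S → Y . )] }  — shift
  I6: { [S → Y ) .] }  — reduce
  I7: { [S → . ) (], [S → . ; ) S], [S → . Y )], [S → ; ) . S], [Y → . ( ) S], [Y → . )] }  — shift
  I8: { [S → ; ) S .] }  — reduce
  I9: { [S → ) ( .] }  — reduce
  I10: { [S → . ) (], [S → . ; ) S], [S → . Y )], [Y → ( ) . S], [Y → . ( ) S], [Y → . )] }  — shift
  I11: { [Y → ( ) S .] }  — reduce

I2 contains reduce item [Y → ) .] and shift item [S → ) . (] — shift-reduce conflict.

Answer: Yes — I2: [Y → ) .] vs [S → ) . (]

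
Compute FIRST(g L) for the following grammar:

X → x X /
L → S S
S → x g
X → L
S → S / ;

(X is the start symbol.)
{ 'g' }

To compute FIRST(g L), process the symbols left to right:
Symbol g is a terminal. Add 'g' and stop.
FIRST(g L) = { 'g' }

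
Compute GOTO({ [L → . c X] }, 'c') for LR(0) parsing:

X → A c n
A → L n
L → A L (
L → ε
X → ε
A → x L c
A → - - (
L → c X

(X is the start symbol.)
{ [A → . - - (], [A → . L n], [A → . x L c], [L → . A L (], [L → . c X], [L → .], [L → c . X], [X → . A c n], [X → .] }

GOTO(I, 'c') = CLOSURE({ [A → αX.β] : [A → α.Xβ] ∈ I, X = 'c' })

Items with dot before 'c', with the dot advanced:
  [L → . c X] → [L → c . X]
Closure of the advanced items:
  [L → c . X] has the dot before X: add [X → . A c n], [X → .]
  [X → . A c n] has the dot before A: add [A → . L n], [A → . x L c], [A → . - - (]
  [A → . L n] has the dot before L: add [L → . A L (], [L → .], [L → . c X]

GOTO = { [A → . - - (], [A → . L n], [A → . x L c], [L → . A L (], [L → . c X], [L → .], [L → c . X], [X → . A c n], [X → .] }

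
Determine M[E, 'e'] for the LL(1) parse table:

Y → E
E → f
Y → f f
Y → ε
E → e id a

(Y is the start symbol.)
To find M[E, 'e'], we find productions for E where 'e' is in the predict set (PREDICT(N → α) = (FIRST(α) \ {ε}) ∪ (FOLLOW(N) if α ⇒* ε)).

E → f: PREDICT = { 'f' }
E → e id a: PREDICT = { 'e' }
  'e' is in predict set, so this production goes in M[E, 'e']

M[E, 'e'] = E → e id a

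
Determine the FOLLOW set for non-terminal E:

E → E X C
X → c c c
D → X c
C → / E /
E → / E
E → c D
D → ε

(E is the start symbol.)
To compute FOLLOW(E), find every occurrence of E on a right-hand side N → α E β: add FIRST(β) \ {ε}, and if β is empty or nullable also add FOLLOW(N). Iterate to a fixed point.

E is the start symbol, so $ ∈ FOLLOW(E).
In E → E X C: E is followed by X C, add FIRST(X C) \ {ε} = { 'c' }
In C → / E /: E is followed by '/', add FIRST('/') \ {ε} = { '/' }
In E → / E: E is at the end; this adds FOLLOW(E) to itself — nothing new

Taking the union: FOLLOW(E) = { $, '/', 'c' }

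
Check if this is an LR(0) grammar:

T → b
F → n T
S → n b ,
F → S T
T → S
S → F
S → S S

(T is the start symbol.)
A grammar is LR(0) if no state in the canonical LR(0) collection has:
  - both a shift item (dot before a terminal) and a complete item (shift-reduce conflict), or
  - two or more complete items (reduce-reduce conflict; the accept item [T' → T .] counts as a complete item here).

Augment with T' → T and build the canonical LR(0) collection (I0 = CLOSURE({[T' → . T]}), then GOTO on every symbol after a dot until no new states appear). It has 11 states:
  I0: { [F → . S T], [F → . n T], [S → . F], [S → . S S], [S → . n b ,], [T → . S], [T → . b], [T' → . T] }  — shift
  I1: { [S → F .] }  — reduce
  I2: { [F → . S T], [F → . n T], [F → S . T], [S → . F], [S → . S S], [S → . n b ,], [S → S . S], [T → . S], [T → . b], [T → S .] }  — shift, reduce
  I3: { [T' → T .] }  — accept
  I4: { [T → b .] }  — reduce
  I5: { [F → . S T], [F → . n T], [F → n . T], [S → . F], [S → . S S], [S → . n b ,], [S → n . b ,], [T → . S], [T → . b] }  — shift
  I6: { [F → n T .] }  — reduce
  I7: { [S → n b . ,], [T → b .] }  — shift, reduce
  I8: { [S → n b , .] }  — reduce
  I9: { [F → . S T], [F → . n T], [F → S . T], [S → . F], [S → . S S], [S → . n b ,], [S → S . S], [S → S S .], [T → . S], [T → . b], [T → S .] }  — shift, 2 reduces
  I10: { [F → S T .] }  — reduce

Conflict in state I2:
  Shift-reduce conflict between [T → S .] and [F → . n T]
So the grammar is NOT LR(0).

Answer: No. Shift-reduce conflict between [T → S .] and [F → . n T]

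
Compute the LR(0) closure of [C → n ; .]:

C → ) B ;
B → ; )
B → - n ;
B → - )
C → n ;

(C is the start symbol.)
To compute CLOSURE, for each item [A → α.Bβ] where B is a non-terminal, add [B → .γ] for all productions B → γ; repeat for the newly added items until nothing changes.

Start with: [C → n ; .]
The dot is at the end, so nothing is added.

CLOSURE = { [C → n ; .] }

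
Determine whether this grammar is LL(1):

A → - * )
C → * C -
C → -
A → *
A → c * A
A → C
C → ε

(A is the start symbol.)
Relevant sets:
  FIRST(C) = { '*', '-', ε }
  FOLLOW(A) = { $ }
  FOLLOW(C) = { $, '-' }

For A:
  PREDICT(A → '-' '*' ')') = { '-' }
  PREDICT(A → '*') = { '*' }
  PREDICT(A → c '*' A) = { 'c' }
  PREDICT(A → C) = { $, '*', '-' }
For C:
  PREDICT(C → '*' C '-') = { '*' }
  PREDICT(C → '-') = { '-' }
  PREDICT(C → ε) = { $, '-' }

Conflict found: Predict set conflict for A: { '-' }
The grammar is NOT LL(1).

Answer: No. Predict set conflict for A: { '-' }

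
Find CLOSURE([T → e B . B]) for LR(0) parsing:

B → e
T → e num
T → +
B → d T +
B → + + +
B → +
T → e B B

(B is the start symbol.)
Start with: [T → e B . B]
  [T → e B . B] has the dot before B: add [B → . e], [B → . d T +], [B → . + + +], [B → . +]
No further items can be added.

CLOSURE = { [B → . + + +], [B → . +], [B → . d T +], [B → . e], [T → e B . B] }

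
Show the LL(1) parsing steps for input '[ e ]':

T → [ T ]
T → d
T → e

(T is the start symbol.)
LL(1) parsing maintains a stack (initially the start symbol over $) and the input. At each step: if the stack top is a terminal, match it against the current input token; if it is a non-terminal N, replace it with the RHS of M[N, lookahead] (the unique production whose predict set contains the lookahead).

Stack is shown with the top on the left.

Stack    Input    Action
------------------------
T $      [ e ] $  output T → [ T ]
[ T ] $  [ e ] $  match '['
T ] $    e ] $    output T → e
e ] $    e ] $    match 'e'
] $      ] $      match ']'
$        $        accept

The string is accepted.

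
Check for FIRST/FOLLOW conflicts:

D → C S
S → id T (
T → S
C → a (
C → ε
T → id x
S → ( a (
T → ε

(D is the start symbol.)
Yes. T → S with FOLLOW(T) on { '(' }

A FIRST/FOLLOW conflict occurs when a non-terminal N has a nullable alternative N → β (β ⇒* ε) and another alternative N → α with FIRST(α) ∩ FOLLOW(N) ≠ ∅: on such a lookahead the parser cannot decide between expanding α and letting N vanish via β.

Nullable non-terminals: C, T.
FIRST sets used below: FIRST(S) = { '(', 'id' }

C: nullable alternative(s) C → ε; FOLLOW(C) = { '(', 'id' }
  C → a (: FIRST \ {ε} = { 'a' } — disjoint from FOLLOW(C)
  C → ε: FIRST \ {ε} = { } — this is the only nullable alternative, skip

T: nullable alternative(s) T → ε; FOLLOW(T) = { '(' }
  T → S: FIRST \ {ε} = { '(', 'id' } — overlaps FOLLOW(T) on { '(' }: CONFLICT
  T → id x: FIRST \ {ε} = { 'id' } — disjoint from FOLLOW(T)
  T → ε: FIRST \ {ε} = { } — this is the only nullable alternative, skip

D, S have no nullable alternative, so no FIRST/FOLLOW check is needed there.

So the grammar has 1 FIRST/FOLLOW conflict (marked CONFLICT above).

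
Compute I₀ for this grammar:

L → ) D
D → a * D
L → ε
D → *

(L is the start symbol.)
First, augment the grammar with L' → L
I₀ = CLOSURE({ [L' → . L] }):
  [L' → . L] has the dot before L: add [L → . ) D], [L → .]
No further items can be added.

I₀ = { [L → . ) D], [L → .], [L' → . L] }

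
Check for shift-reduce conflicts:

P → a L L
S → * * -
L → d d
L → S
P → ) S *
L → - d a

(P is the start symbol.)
No shift-reduce conflicts

A shift-reduce conflict occurs when an LR(0) state has both:
  - a complete (reduce) item [A → α .] (dot at the end), and
  - a shift item [B → β . c γ] (dot before a terminal).

Augment with P' → P and build the canonical LR(0) collection (I0 = CLOSURE({[P' → . P]}), then GOTO on every symbol after a dot until no new states appear). It has 17 states:
  I0: { [P → . ) S *], [P → . a L L], [P' → . P] }  — shift
  I1: { [P → ) . S *], [S → . * * -] }  — shift
  I2: { [P' → P .] }  — accept
  I3: { [L → . - d a], [L → . S], [L → . d d], [P → a . L L], [S → . * * -] }  — shift
  I4: { [S → * . * -] }  — shift
  I5: { [L → - . d a] }  — shift
  I6: { [L → . - d a], [L → . S], [L → . d d], [P → a L . L], [S → . * * -] }  — shift
  I7: { [L → S .] }  — reduce
  I8: { [L → d . d] }  — shift
  I9: { [L → d d .] }  — reduce
  I10: { [P → a L L .] }  — reduce
  I11: { [L → - d . a] }  — shift
  I12: { [L → - d a .] }  — reduce
  I13: { [S → * * . -] }  — shift
  I14: { [S → * * - .] }  — reduce
  I15: { [P → ) S . *] }  — shift
  I16: { [P → ) S * .] }  — reduce

No state contains both a complete item and a shift item.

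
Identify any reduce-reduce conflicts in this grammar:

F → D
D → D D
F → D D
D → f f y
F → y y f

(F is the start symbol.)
Augment with F' → F and build the canonical LR(0) collection (I0 = CLOSURE({[F' → . F]}), then GOTO on every symbol after a dot until no new states appear). It has 11 states:
  I0: { [D → . D D], [D → . f f y], [F → . D D], [F → . D], [F → . y y f], [F' → . F] }  — shift
  I1: { [D → . D D], [D → . f f y], [D → D . D], [F → D . D], [F → D .] }  — shift, reduce
  I2: { [F' → F .] }  — accept
  I3: { [D → f . f y] }  — shift
  I4: { [F → y . y f] }  — shift
  I5: { [F → y y . f] }  — shift
  I6: { [F → y y f .] }  — reduce
  I7: { [D → f f . y] }  — shift
  I8: { [D → f f y .] }  — reduce
  I9: { [D → . D D], [D → . f f y], [D → D . D], [D → D D .], [F → D D .] }  — shift, 2 reduces
  I10: { [D → . D D], [D → . f f y], [D → D . D], [D → D D .] }  — shift, reduce

I9 contains complete items [D → D D .], [F → D D .] — reduce-reduce conflict.

Answer: Yes — I9: [D → D D .] vs [F → D D .]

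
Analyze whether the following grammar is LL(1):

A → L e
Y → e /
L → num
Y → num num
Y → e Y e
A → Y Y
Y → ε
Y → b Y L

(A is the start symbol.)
Relevant sets:
  FIRST(L) = { 'num' }
  FIRST(Y) = { 'b', 'e', 'num', ε }
  FOLLOW(A) = { $ }
  FOLLOW(Y) = { $, 'b', 'e', 'num' }

For A:
  PREDICT(A → L e) = { 'num' }
  PREDICT(A → Y Y) = { $, 'b', 'e', 'num' }
For Y:
  PREDICT(Y → e '/') = { 'e' }
  PREDICT(Y → num num) = { 'num' }
  PREDICT(Y → e Y e) = { 'e' }
  PREDICT(Y → ε) = { $, 'b', 'e', 'num' }
  PREDICT(Y → b Y L) = { 'b' }
L has a single production, so nothing to check there.

Conflict found: Predict set conflict for A: { 'num' }
The grammar is NOT LL(1).

Answer: No. Predict set conflict for A: { 'num' }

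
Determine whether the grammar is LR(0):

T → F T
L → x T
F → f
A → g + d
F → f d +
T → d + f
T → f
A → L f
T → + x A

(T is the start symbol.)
A grammar is LR(0) if no state in the canonical LR(0) collection has:
  - both a shift item (dot before a terminal) and a complete item (shift-reduce conflict), or
  - two or more complete items (reduce-reduce conflict; the accept item [T' → T .] counts as a complete item here).

Augment with T' → T and build the canonical LR(0) collection (I0 = CLOSURE({[T' → . T]}), then GOTO on every symbol after a dot until no new states appear). It has 20 states:
  I0: { [F → . f d +], [F → . f], [T → . + x A], [T → . F T], [T → . d + f], [T → . f], [T' → . T] }  — shift
  I1: { [T → + . x A] }  — shift
  I2: { [F → . f d +], [F → . f], [T → . + x A], [T → . F T], [T → . d + f], [T → . f], [T → F . T] }  — shift
  I3: { [T' → T .] }  — accept
  I4: { [T → d . + f] }  — shift
  I5: { [F → f . d +], [F → f .], [T → f .] }  — shift, 2 reduces
  I6: { [F → f d . +] }  — shift
  I7: { [F → f d + .] }  — reduce
  I8: { [T → d + . f] }  — shift
  I9: { [T → d + f .] }  — reduce
  I10: { [T → F T .] }  — reduce
  I11: { [A → . L f], [A → . g + d], [L → . x T], [T → + x . A] }  — shift
  I12: { [T → + x A .] }  — reduce
  I13: { [A → L . f] }  — shift
  I14: { [A → g . + d] }  — shift
  I15: { [F → . f d +], [F → . f], [L → x . T], [T → . + x A], [T → . F T], [T → . d + f], [T → . f] }  — shift
  I16: { [L → x T .] }  — reduce
  I17: { [A → g + . d] }  — shift
  I18: { [A → g + d .] }  — reduce
  I19: { [A → L f .] }  — reduce

Conflict in state I5:
  Shift-reduce conflict between [F → f .] and [F → f . d +]
So the grammar is NOT LR(0).

Answer: No. Shift-reduce conflict between [F → f .] and [F → f . d +]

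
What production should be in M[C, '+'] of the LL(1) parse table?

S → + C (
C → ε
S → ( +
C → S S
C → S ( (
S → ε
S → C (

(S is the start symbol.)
To find M[C, '+'], we find productions for C where '+' is in the predict set (PREDICT(N → α) = (FIRST(α) \ {ε}) ∪ (FOLLOW(N) if α ⇒* ε)).

Relevant sets:
  FIRST(S) = { '(', '+', ε }
  FOLLOW(C) = { '(' }

C → ε: PREDICT = { '(' }
C → S S: PREDICT = { '(', '+' }
  '+' is in predict set, so this production goes in M[C, '+']
C → S ( (: PREDICT = { '(', '+' }
  '+' is in predict set, so this production goes in M[C, '+']

M[C, '+'] = C → S S, C → S ( (  (a multiply-defined cell — the grammar is not LL(1))

Answer: C → S S, C → S ( (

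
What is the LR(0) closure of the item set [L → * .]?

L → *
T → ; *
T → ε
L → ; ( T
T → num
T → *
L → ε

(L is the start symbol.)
To compute CLOSURE, for each item [A → α.Bβ] where B is a non-terminal, add [B → .γ] for all productions B → γ; repeat for the newly added items until nothing changes.

Start with: [L → * .]
The dot is at the end, so nothing is added.

CLOSURE = { [L → * .] }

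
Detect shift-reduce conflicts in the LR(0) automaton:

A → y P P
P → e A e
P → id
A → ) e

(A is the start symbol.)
No shift-reduce conflicts

Augment with A' → A and build the canonical LR(0) collection (I0 = CLOSURE({[A' → . A]}), then GOTO on every symbol after a dot until no new states appear). It has 11 states:
  I0: { [A → . ) e], [A → . y P P], [A' → . A] }  — shift
  I1: { [A → ) . e] }  — shift
  I2: { [A' → A .] }  — accept
  I3: { [A → y . P P], [P → . e A e], [P → . id] }  — shift
  I4: { [A → y P . P], [P → . e A e], [P → . id] }  — shift
  I5: { [A → . ) e], [A → . y P P], [P → e . A e] }  — shift
  I6: { [P → id .] }  — reduce
  I7: { [P → e A . e] }  — shift
  I8: { [P → e A e .] }  — reduce
  I9: { [A → y P P .] }  — reduce
  I10: { [A → ) e .] }  — reduce

No state contains both a complete item and a shift item.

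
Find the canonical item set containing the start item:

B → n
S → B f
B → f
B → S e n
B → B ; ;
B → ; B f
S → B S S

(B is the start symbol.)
First, augment the grammar with B' → B
I₀ = CLOSURE({ [B' → . B] }):
  [B' → . B] has the dot before B: add [B → . n], [B → . f], [B → . S e n], [B → . B ; ;], [B → . ; B f]
  [B → . S e n] has the dot before S: add [S → . B f], [S → . B S S]
No further items can be added.

I₀ = { [B → . ; B f], [B → . B ; ;], [B → . S e n], [B → . f], [B → . n], [B' → . B], [S → . B S S], [S → . B f] }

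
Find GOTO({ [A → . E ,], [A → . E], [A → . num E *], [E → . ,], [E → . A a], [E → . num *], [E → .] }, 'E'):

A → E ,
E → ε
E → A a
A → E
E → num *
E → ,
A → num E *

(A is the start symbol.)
{ [A → E . ,], [A → E .] }

GOTO(I, 'E') = CLOSURE({ [A → αX.β] : [A → α.Xβ] ∈ I, X = 'E' })

Items with dot before 'E', with the dot advanced:
  [A → . E] → [A → E .]
  [A → . E ,] → [A → E . ,]
Closure adds nothing (no advanced item has the dot before a non-terminal).

GOTO = { [A → E . ,], [A → E .] }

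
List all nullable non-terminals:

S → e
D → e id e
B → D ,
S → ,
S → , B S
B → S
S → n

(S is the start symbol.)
A non-terminal is nullable if it can derive ε (the empty string): either it has an ε-production, or it has a production whose right-hand side consists entirely of nullable non-terminals.

There are no ε-productions, so no non-terminal can derive ε.
No non-terminals are nullable.

Answer: None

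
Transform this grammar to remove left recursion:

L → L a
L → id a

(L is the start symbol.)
L is directly left-recursive. The standard transformation for
  A → A α₁ | ... | A α_m | β₁ | ... | β_n
is
  A  → β₁ A' | ... | β_n A'
  A' → α₁ A' | ... | α_m A' | ε

L → id a becomes L → id a L'
L → L a becomes L' → a L'
Add L' → ε

Resulting grammar:
L → id a L'
L' → a L'
L' → ε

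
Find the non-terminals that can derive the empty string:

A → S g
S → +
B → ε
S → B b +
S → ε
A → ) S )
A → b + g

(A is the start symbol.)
{ 'B', 'S' }

A non-terminal is nullable if it can derive ε (the empty string): either it has an ε-production, or it has a production whose right-hand side consists entirely of nullable non-terminals.

ε-productions: B → ε, S → ε
So B, S are immediately nullable.
No further non-terminal can be added: every production for the remaining non-terminals contains a terminal or a non-nullable non-terminal.
Nullable = { 'B', 'S' }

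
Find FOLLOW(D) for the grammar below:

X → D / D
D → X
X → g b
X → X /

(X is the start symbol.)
{ $, '/' }

To compute FOLLOW(D), find every occurrence of D on a right-hand side N → α D β: add FIRST(β) \ {ε}, and if β is empty or nullable also add FOLLOW(N). Iterate to a fixed point.

In X → D / D: D is followed by '/' D, add FIRST('/' D) \ {ε} = { '/' }
In X → D / D: D is at the end, add FOLLOW(X)

The FOLLOW sets referred to above (computed the same way, to a fixed point):
  FOLLOW(X) = { $, '/' }

Taking the union: FOLLOW(D) = { $, '/' }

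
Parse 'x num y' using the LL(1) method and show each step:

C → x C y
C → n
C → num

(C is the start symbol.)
Stack is shown with the top on the left.

Stack    Input      Action
--------------------------
C $      x num y $  output C → x C y
x C y $  x num y $  match 'x'
C y $    num y $    output C → num
num y $  num y $    match 'num'
y $      y $        match 'y'
$        $          accept

The string is accepted.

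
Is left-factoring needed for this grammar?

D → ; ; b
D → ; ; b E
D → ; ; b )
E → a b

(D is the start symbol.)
Left-factoring is needed when two productions for the same non-terminal
share a common prefix on the right-hand side.

Productions for D:
  D → ; ; b
  D → ; ; b E
  D → ; ; b )

Found common prefix '; ; b' in productions for D

Answer: Yes, D has productions with common prefix '; ; b'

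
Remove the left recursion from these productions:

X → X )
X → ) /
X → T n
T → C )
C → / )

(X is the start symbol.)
X is directly left-recursive. The standard transformation for
  A → A α₁ | ... | A α_m | β₁ | ... | β_n
is
  A  → β₁ A' | ... | β_n A'
  A' → α₁ A' | ... | α_m A' | ε

X → ) / becomes X → ) / X'
X → T n becomes X → T n X'
X → X ) becomes X' → ) X'
Add X' → ε

Productions for other non-terminals are unchanged:
  T → C )
  C → / )

Resulting grammar:
X → ) / X'
X → T n X'
X' → ) X'
X' → ε
T → C )
C → / )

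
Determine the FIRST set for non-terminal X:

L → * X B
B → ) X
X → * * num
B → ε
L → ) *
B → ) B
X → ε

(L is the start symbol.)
To compute FIRST(X), examine every production with X on the left-hand side, reading each right-hand side left to right until a non-nullable symbol is reached.

From X → * * num:
  - '*' is a terminal: add '*' and stop
From X → ε:
  - ε-production, so ε ∈ FIRST(X)

Collecting: FIRST(X) = { '*', ε }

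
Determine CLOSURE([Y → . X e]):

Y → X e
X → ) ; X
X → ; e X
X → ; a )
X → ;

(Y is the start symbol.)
{ [X → . ) ; X], [X → . ; a )], [X → . ; e X], [X → . ;], [Y → . X e] }

To compute CLOSURE, for each item [A → α.Bβ] where B is a non-terminal, add [B → .γ] for all productions B → γ; repeat for the newly added items until nothing changes.

Start with: [Y → . X e]
  [Y → . X e] has the dot before X: add [X → . ) ; X], [X → . ; e X], [X → . ; a )], [X → . ;]
No further items can be added.

CLOSURE = { [X → . ) ; X], [X → . ; a )], [X → . ; e X], [X → . ;], [Y → . X e] }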